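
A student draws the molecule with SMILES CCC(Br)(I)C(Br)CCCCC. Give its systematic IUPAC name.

3,4-dibromo-3-iodononane

The longest continuous carbon chain has 9 atoms, so the parent hydride is nonane.
Number the chain so that the substituent locant set {3,3,4} is lower than {6,7,7} at the first point of difference.
This places bromo groups at C-3 and C-4; an iodo group at C-3.
Substituent prefixes are cited in alphabetical order (multiplying prefixes like di-/tri- are ignored for ordering).
The name is 3,4-dibromo-3-iodononane.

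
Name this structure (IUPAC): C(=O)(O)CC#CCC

hex-3-ynoic acid

The longest chain bearing the –COOH group and the multiple bond is 6 carbons long (hexane).
The highest-priority functional group is a carboxylic acid (terminal –COOH), so the name ends in -oic acid.
The chain contains a C≡C triple bond, so the unsaturation ending is -yne.
Number the chain so that the carboxylic acid carbon is C-1 by definition.
With this numbering: the triple bond between C-3 and C-4.
Assembling the pieces gives hex-3-ynoic acid.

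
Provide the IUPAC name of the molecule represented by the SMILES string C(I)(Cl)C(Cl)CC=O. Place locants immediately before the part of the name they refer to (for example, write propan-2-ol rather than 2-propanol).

3,4-dichloro-4-iodobutanal

The longest carbon chain that includes the –CHO group has 4 carbons, so the parent hydride is butane.
The highest-priority functional group is an aldehyde (terminal –CHO), so the name ends in -al.
Choose the numbering such that the aldehyde carbon is C-1 by definition.
This places chloro groups at C-3 and C-4; an iodo group at C-4.
The substituents are ordered alphabetically, ignoring any di-/tri- multipliers.
The name is 3,4-dichloro-4-iodobutanal.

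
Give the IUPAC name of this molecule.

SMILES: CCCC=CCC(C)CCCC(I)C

The longest chain bearing the multiple bond is 12 carbons long (dodecane).
A C=C double bond in the chain gives the infix -ene-.
Choose the numbering such that numbering from this end puts the double bond at C-4 rather than C-8.
That gives the double bond between C-4 and C-5; an iodo group at C-11; a methyl group at C-7.
Substituent prefixes are cited in alphabetical order (multiplying prefixes like di-/tri- are ignored for ordering).
The name is 11-iodo-7-methyldodec-4-ene.

11-iodo-7-methyldodec-4-ene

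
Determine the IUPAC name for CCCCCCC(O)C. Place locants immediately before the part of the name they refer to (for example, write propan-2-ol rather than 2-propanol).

The longest chain bearing the –OH group is 8 carbons long (octane).
The principal characteristic group is an alcohol (–OH), named with the suffix -ol.
The numbering direction is chosen so that numbering from this end puts the hydroxyl group at C-2 rather than C-7.
This places the hydroxyl at C-2.
Assembling the pieces gives octan-2-ol.

octan-2-ol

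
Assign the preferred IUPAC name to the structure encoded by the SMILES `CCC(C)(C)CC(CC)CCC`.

5-ethyl-3,3-dimethyloctane

The longest continuous carbon chain has 8 atoms, so the parent hydride is octane.
Number the chain so that the substituent locant set {3,3,5} is lower than {4,6,6} at the first point of difference.
That gives an ethyl group at C-5; two methyl groups at C-3.
Prefixes are listed alphabetically: ethyl, methyl.
Assembling the pieces gives 5-ethyl-3,3-dimethyloctane.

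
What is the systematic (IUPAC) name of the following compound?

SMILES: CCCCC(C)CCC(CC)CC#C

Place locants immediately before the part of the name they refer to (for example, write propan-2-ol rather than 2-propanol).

4-ethyl-7-methylundec-1-yne

The longest chain bearing the multiple bond is 11 carbons long (undecane).
The chain contains a C≡C triple bond, so the unsaturation ending is -yne.
Number the chain so that numbering from this end puts the triple bond at C-1 rather than C-10.
This places the triple bond between C-1 and C-2; an ethyl group at C-4; a methyl group at C-7.
Prefixes are listed alphabetically: ethyl, methyl.
Putting it together: 4-ethyl-7-methylundec-1-yne.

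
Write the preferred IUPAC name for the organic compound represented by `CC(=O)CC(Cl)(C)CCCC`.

Counting along the main chain through the carbonyl gives 8 carbons: the parent is octane.
The principal characteristic group is a ketone (C=O on an internal carbon), named with the suffix -one.
Number the chain so that numbering from this end puts the carbonyl group at C-2 rather than C-7.
That gives the carbonyl at C-2; a chloro group at C-4; a methyl group at C-4.
Prefixes are listed alphabetically: chloro, methyl.
Assembling the pieces gives 4-chloro-4-methyloctan-2-one.

4-chloro-4-methyloctan-2-one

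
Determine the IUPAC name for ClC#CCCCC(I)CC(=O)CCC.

11-chloro-6-iodoundec-10-yn-4-one

The longest chain bearing the carbonyl and the multiple bond is 11 carbons long (undecane).
A ketone (C=O on an internal carbon) is the principal characteristic group, giving the suffix -one.
The chain contains a C≡C triple bond, so the unsaturation ending is -yne.
Number the chain so that numbering from this end puts the carbonyl group at C-4 rather than C-8.
This places the carbonyl at C-4; the triple bond between C-10 and C-11; a chloro group at C-11; an iodo group at C-6.
Prefixes are listed alphabetically: chloro, iodo.
Putting it together: 11-chloro-6-iodoundec-10-yn-4-one.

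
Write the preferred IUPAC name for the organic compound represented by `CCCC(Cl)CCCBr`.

1-bromo-4-chloroheptane

The parent chain contains 7 carbons (heptane).
Choose the numbering such that the substituent locant set {1,4} is lower than {4,7} at the first point of difference.
This places a bromo group at C-1; a chloro group at C-4.
The substituents are ordered alphabetically, ignoring any di-/tri- multipliers.
The name is 1-bromo-4-chloroheptane.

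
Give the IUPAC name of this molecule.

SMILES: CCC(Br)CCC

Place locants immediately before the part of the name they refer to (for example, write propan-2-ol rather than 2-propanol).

The parent chain contains 6 carbons (hexane).
The numbering direction is chosen so that the substituent locant set {3} is lower than {4} at the first point of difference.
That gives a bromo group at C-3.
Assembling the pieces gives 3-bromohexane.

3-bromohexane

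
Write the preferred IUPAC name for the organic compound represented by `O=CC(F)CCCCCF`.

2,7-difluoroheptanal

The longest chain bearing the –CHO group is 7 carbons long (heptane).
An aldehyde (terminal –CHO) is the principal characteristic group, giving the suffix -al.
The numbering direction is chosen so that the aldehyde carbon is C-1 by definition.
That gives fluoro groups at C-2 and C-7.
Putting it together: 2,7-difluoroheptanal.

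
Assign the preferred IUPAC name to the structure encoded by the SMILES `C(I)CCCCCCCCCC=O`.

The longest chain bearing the –CHO group is 11 carbons long (undecane).
An aldehyde (terminal –CHO) is the principal characteristic group, giving the suffix -al.
The numbering direction is chosen so that the aldehyde carbon is C-1 by definition.
This places an iodo group at C-11.
Assembling the pieces gives 11-iodoundecanal.

11-iodoundecanal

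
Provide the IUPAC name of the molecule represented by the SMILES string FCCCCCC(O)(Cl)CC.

3-chloro-8-fluorooctan-3-ol

The longest chain bearing the –OH group is 8 carbons long (octane).
The principal characteristic group is an alcohol (–OH), named with the suffix -ol.
Choose the numbering such that numbering from this end puts the hydroxyl group at C-3 rather than C-6.
This places the hydroxyl at C-3; a chloro group at C-3; a fluoro group at C-8.
Prefixes are listed alphabetically: chloro, fluoro.
Assembling the pieces gives 3-chloro-8-fluorooctan-3-ol.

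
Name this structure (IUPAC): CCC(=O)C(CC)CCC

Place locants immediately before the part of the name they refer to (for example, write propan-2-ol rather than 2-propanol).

4-ethylheptan-3-one

The longest carbon chain that includes the carbonyl has 7 carbons, so the parent hydride is heptane.
A ketone (C=O on an internal carbon) is the principal characteristic group, giving the suffix -one.
The numbering direction is chosen so that numbering from this end puts the carbonyl group at C-3 rather than C-5.
With this numbering: the carbonyl at C-3; an ethyl group at C-4.
The name is 4-ethylheptan-3-one.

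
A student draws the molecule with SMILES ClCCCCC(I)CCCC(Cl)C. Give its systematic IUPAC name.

The longest carbon chain is 10 atoms: the parent is decane.
Choose the numbering such that the substituent locant set {1,5,9} is lower than {2,6,10} at the first point of difference.
That gives chloro groups at C-1 and C-9; an iodo group at C-5.
The substituents are ordered alphabetically, ignoring any di-/tri- multipliers.
The name is 1,9-dichloro-5-iododecane.

1,9-dichloro-5-iododecane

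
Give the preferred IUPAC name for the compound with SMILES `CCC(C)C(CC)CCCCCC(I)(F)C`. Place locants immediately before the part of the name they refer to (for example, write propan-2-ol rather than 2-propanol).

The parent chain contains 11 carbons (undecane).
The numbering direction is chosen so that the substituent locant set {2,2,8,9} is lower than {3,4,10,10} at the first point of difference.
That gives an ethyl group at C-8; a fluoro group at C-2; an iodo group at C-2; a methyl group at C-9.
Substituent prefixes are cited in alphabetical order (multiplying prefixes like di-/tri- are ignored for ordering).
Putting it together: 8-ethyl-2-fluoro-2-iodo-9-methylundecane.

8-ethyl-2-fluoro-2-iodo-9-methylundecane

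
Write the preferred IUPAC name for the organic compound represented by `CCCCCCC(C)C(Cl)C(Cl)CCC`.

4,5-dichloro-6-methyldodecane

The longest continuous carbon chain has 12 atoms, so the parent hydride is dodecane.
Choose the numbering such that the substituent locant set {4,5,6} is lower than {7,8,9} at the first point of difference.
That gives chloro groups at C-4 and C-5; a methyl group at C-6.
The substituents are ordered alphabetically, ignoring any di-/tri- multipliers.
Putting it together: 4,5-dichloro-6-methyldodecane.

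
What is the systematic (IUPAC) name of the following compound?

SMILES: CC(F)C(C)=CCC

The longest chain bearing the multiple bond is 6 carbons long (hexane).
There is one C=C double bond, indicated by the ending -ene.
The numbering direction is chosen so that the substituent locant set {2,3} is lower than {4,5} at the first point of difference.
This places the double bond between C-3 and C-4; a fluoro group at C-2; a methyl group at C-3.
Substituent prefixes are cited in alphabetical order (multiplying prefixes like di-/tri- are ignored for ordering).
The name is 2-fluoro-3-methylhex-3-ene.

2-fluoro-3-methylhex-3-ene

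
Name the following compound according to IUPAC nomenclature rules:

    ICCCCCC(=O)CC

8-iodooctan-3-one

Counting along the main chain through the carbonyl gives 8 carbons: the parent is octane.
The highest-priority functional group is a ketone (C=O on an internal carbon), so the name ends in -one.
Choose the numbering such that numbering from this end puts the carbonyl group at C-3 rather than C-6.
With this numbering: the carbonyl at C-3; an iodo group at C-8.
Assembling the pieces gives 8-iodooctan-3-one.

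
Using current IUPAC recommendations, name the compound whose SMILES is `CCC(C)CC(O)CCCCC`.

The longest chain bearing the –OH group is 10 carbons long (decane).
An alcohol (–OH) is the principal characteristic group, giving the suffix -ol.
Choose the numbering such that numbering from this end puts the hydroxyl group at C-5 rather than C-6.
This places the hydroxyl at C-5; a methyl group at C-3.
Assembling the pieces gives 3-methyldecan-5-ol.

3-methyldecan-5-ol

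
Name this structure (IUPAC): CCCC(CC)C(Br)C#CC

The longest chain bearing the multiple bond is 8 carbons long (octane).
A C≡C triple bond in the chain gives the infix -yne-.
The numbering direction is chosen so that numbering from this end puts the triple bond at C-2 rather than C-6.
That gives the triple bond between C-2 and C-3; a bromo group at C-4; an ethyl group at C-5.
Prefixes are listed alphabetically: bromo, ethyl.
Putting it together: 4-bromo-5-ethyloct-2-yne.

4-bromo-5-ethyloct-2-yne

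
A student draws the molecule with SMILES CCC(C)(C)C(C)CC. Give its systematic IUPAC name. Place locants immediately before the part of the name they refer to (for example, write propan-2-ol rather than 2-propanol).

The longest continuous carbon chain has 6 atoms, so the parent hydride is hexane.
Number the chain so that the substituent locant set {3,3,4} is lower than {3,4,4} at the first point of difference.
With this numbering: methyl groups at C-3 (×2) and C-4.
Assembling the pieces gives 3,3,4-trimethylhexane.

3,3,4-trimethylhexane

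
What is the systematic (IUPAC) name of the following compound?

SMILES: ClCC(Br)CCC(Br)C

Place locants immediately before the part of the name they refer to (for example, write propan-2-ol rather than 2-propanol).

The longest continuous carbon chain has 6 atoms, so the parent hydride is hexane.
Choose the numbering such that the substituent locant set {1,2,5} is lower than {2,5,6} at the first point of difference.
This places bromo groups at C-2 and C-5; a chloro group at C-1.
Prefixes are listed alphabetically: bromo, chloro.
Assembling the pieces gives 2,5-dibromo-1-chlorohexane.

2,5-dibromo-1-chlorohexane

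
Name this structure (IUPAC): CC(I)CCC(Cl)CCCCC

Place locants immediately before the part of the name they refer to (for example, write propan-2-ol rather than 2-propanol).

The longest continuous carbon chain has 10 atoms, so the parent hydride is decane.
The numbering direction is chosen so that the substituent locant set {2,5} is lower than {6,9} at the first point of difference.
With this numbering: a chloro group at C-5; an iodo group at C-2.
The substituents are ordered alphabetically, ignoring any di-/tri- multipliers.
Assembling the pieces gives 5-chloro-2-iododecane.

5-chloro-2-iododecane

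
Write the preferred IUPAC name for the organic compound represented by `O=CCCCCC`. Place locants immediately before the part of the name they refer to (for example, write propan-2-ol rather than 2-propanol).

hexanal

The longest chain bearing the –CHO group is 6 carbons long (hexane).
The highest-priority functional group is an aldehyde (terminal –CHO), so the name ends in -al.
Number the chain so that the aldehyde carbon is C-1 by definition.
Assembling the pieces gives hexanal.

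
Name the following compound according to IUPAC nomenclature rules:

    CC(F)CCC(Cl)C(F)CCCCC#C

Counting along the main chain through the multiple bond gives 12 carbons: the parent is dodecane.
There is one C≡C triple bond, indicated by the ending -yne.
Choose the numbering such that numbering from this end puts the triple bond at C-1 rather than C-11.
This places the triple bond between C-1 and C-2; a chloro group at C-8; fluoro groups at C-7 and C-11.
The substituents are ordered alphabetically, ignoring any di-/tri- multipliers.
Assembling the pieces gives 8-chloro-7,11-difluorododec-1-yne.

8-chloro-7,11-difluorododec-1-yne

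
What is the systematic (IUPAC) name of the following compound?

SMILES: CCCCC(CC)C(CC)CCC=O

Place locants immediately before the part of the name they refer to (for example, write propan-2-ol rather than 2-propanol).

4,5-diethylnonanal

Counting along the main chain through the –CHO group gives 9 carbons: the parent is nonane.
An aldehyde (terminal –CHO) is the principal characteristic group, giving the suffix -al.
The numbering direction is chosen so that the aldehyde carbon is C-1 by definition.
With this numbering: ethyl groups at C-4 and C-5.
The name is 4,5-diethylnonanal.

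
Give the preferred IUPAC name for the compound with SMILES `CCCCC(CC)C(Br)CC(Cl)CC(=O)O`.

5-bromo-3-chloro-6-ethyldecanoic acid

Counting along the main chain through the –COOH group gives 10 carbons: the parent is decane.
The highest-priority functional group is a carboxylic acid (terminal –COOH), so the name ends in -oic acid.
Choose the numbering such that the carboxylic acid carbon is C-1 by definition.
That gives a bromo group at C-5; a chloro group at C-3; an ethyl group at C-6.
Substituent prefixes are cited in alphabetical order (multiplying prefixes like di-/tri- are ignored for ordering).
The name is 5-bromo-3-chloro-6-ethyldecanoic acid.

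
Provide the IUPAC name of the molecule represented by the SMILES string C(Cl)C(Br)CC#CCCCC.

The longest chain bearing the multiple bond is 9 carbons long (nonane).
The chain contains a C≡C triple bond, so the unsaturation ending is -yne.
Choose the numbering such that numbering from this end puts the triple bond at C-4 rather than C-5.
With this numbering: the triple bond between C-4 and C-5; a bromo group at C-2; a chloro group at C-1.
Substituent prefixes are cited in alphabetical order (multiplying prefixes like di-/tri- are ignored for ordering).
The name is 2-bromo-1-chloronon-4-yne.

2-bromo-1-chloronon-4-yne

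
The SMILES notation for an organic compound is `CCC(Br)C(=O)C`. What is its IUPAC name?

Counting along the main chain through the carbonyl gives 5 carbons: the parent is pentane.
A ketone (C=O on an internal carbon) is the principal characteristic group, giving the suffix -one.
The numbering direction is chosen so that numbering from this end puts the carbonyl group at C-2 rather than C-4.
This places the carbonyl at C-2; a bromo group at C-3.
The name is 3-bromopentan-2-one.

3-bromopentan-2-one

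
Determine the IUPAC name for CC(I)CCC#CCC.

7-iodooct-3-yne

Counting along the main chain through the multiple bond gives 8 carbons: the parent is octane.
The chain contains a C≡C triple bond, so the unsaturation ending is -yne.
The numbering direction is chosen so that numbering from this end puts the triple bond at C-3 rather than C-5.
With this numbering: the triple bond between C-3 and C-4; an iodo group at C-7.
The name is 7-iodooct-3-yne.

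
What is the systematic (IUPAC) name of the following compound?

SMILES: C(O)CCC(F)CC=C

4-fluorohept-6-en-1-ol

The longest chain bearing the –OH group and the multiple bond is 7 carbons long (heptane).
The highest-priority functional group is an alcohol (–OH), so the name ends in -ol.
There is one C=C double bond, indicated by the ending -ene.
The numbering direction is chosen so that numbering from this end puts the hydroxyl group at C-1 rather than C-7.
This places the hydroxyl at C-1; the double bond between C-6 and C-7; a fluoro group at C-4.
Assembling the pieces gives 4-fluorohept-6-en-1-ol.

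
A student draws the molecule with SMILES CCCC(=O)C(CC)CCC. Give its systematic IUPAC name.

5-ethyloctan-4-one

The longest chain bearing the carbonyl is 8 carbons long (octane).
The principal characteristic group is a ketone (C=O on an internal carbon), named with the suffix -one.
Number the chain so that numbering from this end puts the carbonyl group at C-4 rather than C-5.
That gives the carbonyl at C-4; an ethyl group at C-5.
The name is 5-ethyloctan-4-one.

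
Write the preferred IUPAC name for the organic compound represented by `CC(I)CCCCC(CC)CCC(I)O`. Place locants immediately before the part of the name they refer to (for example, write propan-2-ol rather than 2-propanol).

The longest chain bearing the –OH group is 10 carbons long (decane).
An alcohol (–OH) is the principal characteristic group, giving the suffix -ol.
Number the chain so that numbering from this end puts the hydroxyl group at C-1 rather than C-10.
That gives the hydroxyl at C-1; an ethyl group at C-4; iodo groups at C-1 and C-9.
Substituent prefixes are cited in alphabetical order (multiplying prefixes like di-/tri- are ignored for ordering).
Putting it together: 4-ethyl-1,9-diiododecan-1-ol.

4-ethyl-1,9-diiododecan-1-ol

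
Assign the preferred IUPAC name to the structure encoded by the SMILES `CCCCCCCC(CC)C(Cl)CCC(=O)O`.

The longest carbon chain that includes the –COOH group has 12 carbons, so the parent hydride is dodecane.
The highest-priority functional group is a carboxylic acid (terminal –COOH), so the name ends in -oic acid.
The numbering direction is chosen so that the carboxylic acid carbon is C-1 by definition.
With this numbering: a chloro group at C-4; an ethyl group at C-5.
The substituents are ordered alphabetically, ignoring any di-/tri- multipliers.
Assembling the pieces gives 4-chloro-5-ethyldodecanoic acid.

4-chloro-5-ethyldodecanoic acid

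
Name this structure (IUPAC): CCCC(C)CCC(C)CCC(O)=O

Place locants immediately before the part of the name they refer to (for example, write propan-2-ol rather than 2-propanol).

The longest carbon chain that includes the –COOH group has 10 carbons, so the parent hydride is decane.
The highest-priority functional group is a carboxylic acid (terminal –COOH), so the name ends in -oic acid.
The numbering direction is chosen so that the carboxylic acid carbon is C-1 by definition.
That gives methyl groups at C-4 and C-7.
Putting it together: 4,7-dimethyldecanoic acid.

4,7-dimethyldecanoic acid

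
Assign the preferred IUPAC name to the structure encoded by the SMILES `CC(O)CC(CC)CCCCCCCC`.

4-ethyldodecan-2-ol

Counting along the main chain through the –OH group gives 12 carbons: the parent is dodecane.
The principal characteristic group is an alcohol (–OH), named with the suffix -ol.
Number the chain so that numbering from this end puts the hydroxyl group at C-2 rather than C-11.
This places the hydroxyl at C-2; an ethyl group at C-4.
Assembling the pieces gives 4-ethyldodecan-2-ol.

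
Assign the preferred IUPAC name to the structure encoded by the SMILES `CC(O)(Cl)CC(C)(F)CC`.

2-chloro-4-fluoro-4-methylhexan-2-ol

Counting along the main chain through the –OH group gives 6 carbons: the parent is hexane.
The highest-priority functional group is an alcohol (–OH), so the name ends in -ol.
Choose the numbering such that numbering from this end puts the hydroxyl group at C-2 rather than C-5.
That gives the hydroxyl at C-2; a chloro group at C-2; a fluoro group at C-4; a methyl group at C-4.
Prefixes are listed alphabetically: chloro, fluoro, methyl.
Putting it together: 2-chloro-4-fluoro-4-methylhexan-2-ol.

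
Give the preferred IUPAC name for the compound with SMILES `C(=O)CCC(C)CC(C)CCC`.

4,6-dimethylnonanal

Counting along the main chain through the –CHO group gives 9 carbons: the parent is nonane.
An aldehyde (terminal –CHO) is the principal characteristic group, giving the suffix -al.
Choose the numbering such that the aldehyde carbon is C-1 by definition.
That gives methyl groups at C-4 and C-6.
The name is 4,6-dimethylnonanal.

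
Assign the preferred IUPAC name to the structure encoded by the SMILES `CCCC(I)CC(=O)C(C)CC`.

6-iodo-3-methylnonan-4-one

The longest carbon chain that includes the carbonyl has 9 carbons, so the parent hydride is nonane.
A ketone (C=O on an internal carbon) is the principal characteristic group, giving the suffix -one.
Number the chain so that numbering from this end puts the carbonyl group at C-4 rather than C-6.
This places the carbonyl at C-4; an iodo group at C-6; a methyl group at C-3.
Substituent prefixes are cited in alphabetical order (multiplying prefixes like di-/tri- are ignored for ordering).
Assembling the pieces gives 6-iodo-3-methylnonan-4-one.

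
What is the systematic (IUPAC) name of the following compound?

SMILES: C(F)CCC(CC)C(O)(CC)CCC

The longest carbon chain that includes the –OH group has 8 carbons, so the parent hydride is octane.
The highest-priority functional group is an alcohol (–OH), so the name ends in -ol.
Choose the numbering such that numbering from this end puts the hydroxyl group at C-4 rather than C-5.
This places the hydroxyl at C-4; ethyl groups at C-4 and C-5; a fluoro group at C-8.
The substituents are ordered alphabetically, ignoring any di-/tri- multipliers.
The name is 4,5-diethyl-8-fluorooctan-4-ol.

4,5-diethyl-8-fluorooctan-4-ol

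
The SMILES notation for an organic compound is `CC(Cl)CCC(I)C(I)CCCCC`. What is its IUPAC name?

The parent chain contains 11 carbons (undecane).
Choose the numbering such that the substituent locant set {2,5,6} is lower than {6,7,10} at the first point of difference.
That gives a chloro group at C-2; iodo groups at C-5 and C-6.
The substituents are ordered alphabetically, ignoring any di-/tri- multipliers.
Assembling the pieces gives 2-chloro-5,6-diiodoundecane.

2-chloro-5,6-diiodoundecane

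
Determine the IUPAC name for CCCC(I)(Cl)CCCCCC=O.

7-chloro-7-iododecanal

The longest carbon chain that includes the –CHO group has 10 carbons, so the parent hydride is decane.
The principal characteristic group is an aldehyde (terminal –CHO), named with the suffix -al.
Choose the numbering such that the aldehyde carbon is C-1 by definition.
This places a chloro group at C-7; an iodo group at C-7.
Substituent prefixes are cited in alphabetical order (multiplying prefixes like di-/tri- are ignored for ordering).
Assembling the pieces gives 7-chloro-7-iododecanal.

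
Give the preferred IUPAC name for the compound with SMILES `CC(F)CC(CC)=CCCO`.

The longest carbon chain that includes the –OH group and the multiple bond has 7 carbons, so the parent hydride is heptane.
An alcohol (–OH) is the principal characteristic group, giving the suffix -ol.
A C=C double bond in the chain gives the infix -ene-.
Number the chain so that numbering from this end puts the hydroxyl group at C-1 rather than C-7.
That gives the hydroxyl at C-1; the double bond between C-3 and C-4; an ethyl group at C-4; a fluoro group at C-6.
Prefixes are listed alphabetically: ethyl, fluoro.
Assembling the pieces gives 4-ethyl-6-fluorohept-3-en-1-ol.

4-ethyl-6-fluorohept-3-en-1-ol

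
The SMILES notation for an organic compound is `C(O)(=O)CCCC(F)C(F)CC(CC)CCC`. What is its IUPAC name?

The longest chain bearing the –COOH group is 11 carbons long (undecane).
A carboxylic acid (terminal –COOH) is the principal characteristic group, giving the suffix -oic acid.
Number the chain so that the carboxylic acid carbon is C-1 by definition.
With this numbering: an ethyl group at C-8; fluoro groups at C-5 and C-6.
Substituent prefixes are cited in alphabetical order (multiplying prefixes like di-/tri- are ignored for ordering).
The name is 8-ethyl-5,6-difluoroundecanoic acid.

8-ethyl-5,6-difluoroundecanoic acid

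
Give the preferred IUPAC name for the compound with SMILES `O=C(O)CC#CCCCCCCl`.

The longest carbon chain that includes the –COOH group and the multiple bond has 9 carbons, so the parent hydride is nonane.
The principal characteristic group is a carboxylic acid (terminal –COOH), named with the suffix -oic acid.
The chain contains a C≡C triple bond, so the unsaturation ending is -yne.
Number the chain so that the carboxylic acid carbon is C-1 by definition.
With this numbering: the triple bond between C-3 and C-4; a chloro group at C-9.
The name is 9-chloronon-3-ynoic acid.

9-chloronon-3-ynoic acid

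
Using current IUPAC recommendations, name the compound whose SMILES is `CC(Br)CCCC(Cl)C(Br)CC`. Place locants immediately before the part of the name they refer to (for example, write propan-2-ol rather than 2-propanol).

2,7-dibromo-6-chlorononane

The longest carbon chain is 9 atoms: the parent is nonane.
Number the chain so that the substituent locant set {2,6,7} is lower than {3,4,8} at the first point of difference.
With this numbering: bromo groups at C-2 and C-7; a chloro group at C-6.
Substituent prefixes are cited in alphabetical order (multiplying prefixes like di-/tri- are ignored for ordering).
Putting it together: 2,7-dibromo-6-chlorononane.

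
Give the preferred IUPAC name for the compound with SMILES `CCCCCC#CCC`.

non-3-yne

The longest chain bearing the multiple bond is 9 carbons long (nonane).
The chain contains a C≡C triple bond, so the unsaturation ending is -yne.
Number the chain so that numbering from this end puts the triple bond at C-3 rather than C-6.
This places the triple bond between C-3 and C-4.
Putting it together: non-3-yne.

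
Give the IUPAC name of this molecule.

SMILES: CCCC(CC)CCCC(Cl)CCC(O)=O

The longest carbon chain that includes the –COOH group has 11 carbons, so the parent hydride is undecane.
The principal characteristic group is a carboxylic acid (terminal –COOH), named with the suffix -oic acid.
Number the chain so that the carboxylic acid carbon is C-1 by definition.
This places a chloro group at C-4; an ethyl group at C-8.
The substituents are ordered alphabetically, ignoring any di-/tri- multipliers.
The name is 4-chloro-8-ethylundecanoic acid.

4-chloro-8-ethylundecanoic acid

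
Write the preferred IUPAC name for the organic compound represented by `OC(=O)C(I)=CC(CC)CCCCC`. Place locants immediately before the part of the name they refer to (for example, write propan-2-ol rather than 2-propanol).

The longest chain bearing the –COOH group and the multiple bond is 9 carbons long (nonane).
The principal characteristic group is a carboxylic acid (terminal –COOH), named with the suffix -oic acid.
A C=C double bond in the chain gives the infix -ene-.
The numbering direction is chosen so that the carboxylic acid carbon is C-1 by definition.
This places the double bond between C-2 and C-3; an ethyl group at C-4; an iodo group at C-2.
Prefixes are listed alphabetically: ethyl, iodo.
The name is 4-ethyl-2-iodonon-2-enoic acid.

4-ethyl-2-iodonon-2-enoic acid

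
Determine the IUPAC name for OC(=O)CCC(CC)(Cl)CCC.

Counting along the main chain through the –COOH group gives 7 carbons: the parent is heptane.
The highest-priority functional group is a carboxylic acid (terminal –COOH), so the name ends in -oic acid.
The numbering direction is chosen so that the carboxylic acid carbon is C-1 by definition.
That gives a chloro group at C-4; an ethyl group at C-4.
Prefixes are listed alphabetically: chloro, ethyl.
Assembling the pieces gives 4-chloro-4-ethylheptanoic acid.

4-chloro-4-ethylheptanoic acid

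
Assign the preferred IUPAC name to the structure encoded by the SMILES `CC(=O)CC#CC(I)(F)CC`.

Counting along the main chain through the carbonyl and the multiple bond gives 8 carbons: the parent is octane.
A ketone (C=O on an internal carbon) is the principal characteristic group, giving the suffix -one.
A C≡C triple bond in the chain gives the infix -yne-.
Choose the numbering such that numbering from this end puts the carbonyl group at C-2 rather than C-7.
That gives the carbonyl at C-2; the triple bond between C-4 and C-5; a fluoro group at C-6; an iodo group at C-6.
The substituents are ordered alphabetically, ignoring any di-/tri- multipliers.
Putting it together: 6-fluoro-6-iodooct-4-yn-2-one.

6-fluoro-6-iodooct-4-yn-2-one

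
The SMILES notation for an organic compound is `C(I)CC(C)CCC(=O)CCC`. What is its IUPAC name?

The longest chain bearing the carbonyl is 9 carbons long (nonane).
The principal characteristic group is a ketone (C=O on an internal carbon), named with the suffix -one.
Choose the numbering such that numbering from this end puts the carbonyl group at C-4 rather than C-6.
This places the carbonyl at C-4; an iodo group at C-9; a methyl group at C-7.
The substituents are ordered alphabetically, ignoring any di-/tri- multipliers.
Assembling the pieces gives 9-iodo-7-methylnonan-4-one.

9-iodo-7-methylnonan-4-one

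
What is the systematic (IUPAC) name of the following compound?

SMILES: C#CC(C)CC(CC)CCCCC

5-ethyl-3-methyldec-1-yne

The longest chain bearing the multiple bond is 10 carbons long (decane).
There is one C≡C triple bond, indicated by the ending -yne.
The numbering direction is chosen so that numbering from this end puts the triple bond at C-1 rather than C-9.
This places the triple bond between C-1 and C-2; an ethyl group at C-5; a methyl group at C-3.
Prefixes are listed alphabetically: ethyl, methyl.
Assembling the pieces gives 5-ethyl-3-methyldec-1-yne.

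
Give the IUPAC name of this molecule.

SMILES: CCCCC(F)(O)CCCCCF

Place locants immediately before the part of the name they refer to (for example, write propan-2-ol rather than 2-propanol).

The longest chain bearing the –OH group is 10 carbons long (decane).
The principal characteristic group is an alcohol (–OH), named with the suffix -ol.
Choose the numbering such that numbering from this end puts the hydroxyl group at C-5 rather than C-6.
That gives the hydroxyl at C-5; fluoro groups at C-5 and C-10.
The name is 5,10-difluorodecan-5-ol.

5,10-difluorodecan-5-ol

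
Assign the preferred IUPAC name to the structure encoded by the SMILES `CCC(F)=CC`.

3-fluoropent-2-ene

The longest chain bearing the multiple bond is 5 carbons long (pentane).
A C=C double bond in the chain gives the infix -ene-.
Number the chain so that numbering from this end puts the double bond at C-2 rather than C-3.
With this numbering: the double bond between C-2 and C-3; a fluoro group at C-3.
The name is 3-fluoropent-2-ene.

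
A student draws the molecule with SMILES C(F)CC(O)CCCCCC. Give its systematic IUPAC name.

The longest carbon chain that includes the –OH group has 9 carbons, so the parent hydride is nonane.
An alcohol (–OH) is the principal characteristic group, giving the suffix -ol.
Choose the numbering such that numbering from this end puts the hydroxyl group at C-3 rather than C-7.
This places the hydroxyl at C-3; a fluoro group at C-1.
Assembling the pieces gives 1-fluorononan-3-ol.

1-fluorononan-3-ol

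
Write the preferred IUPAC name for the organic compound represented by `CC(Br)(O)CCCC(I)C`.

Counting along the main chain through the –OH group gives 7 carbons: the parent is heptane.
An alcohol (–OH) is the principal characteristic group, giving the suffix -ol.
Choose the numbering such that numbering from this end puts the hydroxyl group at C-2 rather than C-6.
This places the hydroxyl at C-2; a bromo group at C-2; an iodo group at C-6.
Prefixes are listed alphabetically: bromo, iodo.
Putting it together: 2-bromo-6-iodoheptan-2-ol.

2-bromo-6-iodoheptan-2-ol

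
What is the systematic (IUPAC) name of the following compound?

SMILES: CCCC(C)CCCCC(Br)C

2-bromo-7-methyldecane

The parent chain contains 10 carbons (decane).
Number the chain so that the substituent locant set {2,7} is lower than {4,9} at the first point of difference.
That gives a bromo group at C-2; a methyl group at C-7.
The substituents are ordered alphabetically, ignoring any di-/tri- multipliers.
Assembling the pieces gives 2-bromo-7-methyldecane.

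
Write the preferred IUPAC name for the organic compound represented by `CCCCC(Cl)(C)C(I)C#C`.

The longest carbon chain that includes the multiple bond has 8 carbons, so the parent hydride is octane.
A C≡C triple bond in the chain gives the infix -yne-.
Choose the numbering such that numbering from this end puts the triple bond at C-1 rather than C-7.
This places the triple bond between C-1 and C-2; a chloro group at C-4; an iodo group at C-3; a methyl group at C-4.
The substituents are ordered alphabetically, ignoring any di-/tri- multipliers.
Putting it together: 4-chloro-3-iodo-4-methyloct-1-yne.

4-chloro-3-iodo-4-methyloct-1-yne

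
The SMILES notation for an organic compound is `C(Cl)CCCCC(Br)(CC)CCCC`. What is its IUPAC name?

The longest continuous carbon chain has 10 atoms, so the parent hydride is decane.
Choose the numbering such that the substituent locant set {1,6,6} is lower than {5,5,10} at the first point of difference.
That gives a bromo group at C-6; a chloro group at C-1; an ethyl group at C-6.
The substituents are ordered alphabetically, ignoring any di-/tri- multipliers.
Assembling the pieces gives 6-bromo-1-chloro-6-ethyldecane.

6-bromo-1-chloro-6-ethyldecane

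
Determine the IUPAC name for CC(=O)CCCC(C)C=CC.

6-methylnon-7-en-2-one

The longest carbon chain that includes the carbonyl and the multiple bond has 9 carbons, so the parent hydride is nonane.
The highest-priority functional group is a ketone (C=O on an internal carbon), so the name ends in -one.
There is one C=C double bond, indicated by the ending -ene.
The numbering direction is chosen so that numbering from this end puts the carbonyl group at C-2 rather than C-8.
That gives the carbonyl at C-2; the double bond between C-7 and C-8; a methyl group at C-6.
Assembling the pieces gives 6-methylnon-7-en-2-one.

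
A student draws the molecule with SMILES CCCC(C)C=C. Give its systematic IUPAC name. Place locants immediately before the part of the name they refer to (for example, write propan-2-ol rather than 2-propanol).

The longest carbon chain that includes the multiple bond has 6 carbons, so the parent hydride is hexane.
The chain contains a C=C double bond, so the unsaturation ending is -ene.
Number the chain so that numbering from this end puts the double bond at C-1 rather than C-5.
With this numbering: the double bond between C-1 and C-2; a methyl group at C-3.
The name is 3-methylhex-1-ene.

3-methylhex-1-ene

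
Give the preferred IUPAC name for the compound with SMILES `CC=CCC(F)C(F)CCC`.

5,6-difluoronon-2-ene

The longest chain bearing the multiple bond is 9 carbons long (nonane).
The chain contains a C=C double bond, so the unsaturation ending is -ene.
Choose the numbering such that numbering from this end puts the double bond at C-2 rather than C-7.
This places the double bond between C-2 and C-3; fluoro groups at C-5 and C-6.
Putting it together: 5,6-difluoronon-2-ene.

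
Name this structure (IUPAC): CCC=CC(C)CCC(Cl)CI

Counting along the main chain through the multiple bond gives 9 carbons: the parent is nonane.
The chain contains a C=C double bond, so the unsaturation ending is -ene.
The numbering direction is chosen so that numbering from this end puts the double bond at C-3 rather than C-6.
That gives the double bond between C-3 and C-4; a chloro group at C-8; an iodo group at C-9; a methyl group at C-5.
Substituent prefixes are cited in alphabetical order (multiplying prefixes like di-/tri- are ignored for ordering).
Putting it together: 8-chloro-9-iodo-5-methylnon-3-ene.

8-chloro-9-iodo-5-methylnon-3-ene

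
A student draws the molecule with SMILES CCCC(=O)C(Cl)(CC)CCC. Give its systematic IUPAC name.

5-chloro-5-ethyloctan-4-one

The longest carbon chain that includes the carbonyl has 8 carbons, so the parent hydride is octane.
A ketone (C=O on an internal carbon) is the principal characteristic group, giving the suffix -one.
The numbering direction is chosen so that numbering from this end puts the carbonyl group at C-4 rather than C-5.
This places the carbonyl at C-4; a chloro group at C-5; an ethyl group at C-5.
Substituent prefixes are cited in alphabetical order (multiplying prefixes like di-/tri- are ignored for ordering).
Assembling the pieces gives 5-chloro-5-ethyloctan-4-one.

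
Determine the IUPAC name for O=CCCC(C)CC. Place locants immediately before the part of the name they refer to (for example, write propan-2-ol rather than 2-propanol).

The longest chain bearing the –CHO group is 6 carbons long (hexane).
The highest-priority functional group is an aldehyde (terminal –CHO), so the name ends in -al.
The numbering direction is chosen so that the aldehyde carbon is C-1 by definition.
With this numbering: a methyl group at C-4.
Putting it together: 4-methylhexanal.

4-methylhexanal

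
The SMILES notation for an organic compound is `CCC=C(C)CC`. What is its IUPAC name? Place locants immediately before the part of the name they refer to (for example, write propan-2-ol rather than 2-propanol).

3-methylhex-3-ene

Counting along the main chain through the multiple bond gives 6 carbons: the parent is hexane.
There is one C=C double bond, indicated by the ending -ene.
The numbering direction is chosen so that the substituent locant set {3} is lower than {4} at the first point of difference.
This places the double bond between C-3 and C-4; a methyl group at C-3.
Putting it together: 3-methylhex-3-ene.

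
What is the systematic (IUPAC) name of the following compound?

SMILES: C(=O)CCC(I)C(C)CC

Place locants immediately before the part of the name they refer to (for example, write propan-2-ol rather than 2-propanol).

4-iodo-5-methylheptanal

The longest chain bearing the –CHO group is 7 carbons long (heptane).
An aldehyde (terminal –CHO) is the principal characteristic group, giving the suffix -al.
The numbering direction is chosen so that the aldehyde carbon is C-1 by definition.
This places an iodo group at C-4; a methyl group at C-5.
Prefixes are listed alphabetically: iodo, methyl.
Putting it together: 4-iodo-5-methylheptanal.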